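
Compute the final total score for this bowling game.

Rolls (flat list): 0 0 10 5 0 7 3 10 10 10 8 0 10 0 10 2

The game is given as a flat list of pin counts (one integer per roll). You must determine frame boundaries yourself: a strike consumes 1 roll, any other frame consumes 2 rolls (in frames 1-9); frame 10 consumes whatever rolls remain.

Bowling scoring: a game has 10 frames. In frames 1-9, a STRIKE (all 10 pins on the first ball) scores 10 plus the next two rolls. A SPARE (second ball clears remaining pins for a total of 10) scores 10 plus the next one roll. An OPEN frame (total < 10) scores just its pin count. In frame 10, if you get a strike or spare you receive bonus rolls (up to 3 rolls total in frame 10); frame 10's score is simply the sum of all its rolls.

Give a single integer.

Frame 1: OPEN (0+0=0). Cumulative: 0
Frame 2: STRIKE. 10 + next two rolls (5+0) = 15. Cumulative: 15
Frame 3: OPEN (5+0=5). Cumulative: 20
Frame 4: SPARE (7+3=10). 10 + next roll (10) = 20. Cumulative: 40
Frame 5: STRIKE. 10 + next two rolls (10+10) = 30. Cumulative: 70
Frame 6: STRIKE. 10 + next two rolls (10+8) = 28. Cumulative: 98
Frame 7: STRIKE. 10 + next two rolls (8+0) = 18. Cumulative: 116
Frame 8: OPEN (8+0=8). Cumulative: 124
Frame 9: STRIKE. 10 + next two rolls (0+10) = 20. Cumulative: 144
Frame 10: SPARE. Sum of all frame-10 rolls (0+10+2) = 12. Cumulative: 156

Answer: 156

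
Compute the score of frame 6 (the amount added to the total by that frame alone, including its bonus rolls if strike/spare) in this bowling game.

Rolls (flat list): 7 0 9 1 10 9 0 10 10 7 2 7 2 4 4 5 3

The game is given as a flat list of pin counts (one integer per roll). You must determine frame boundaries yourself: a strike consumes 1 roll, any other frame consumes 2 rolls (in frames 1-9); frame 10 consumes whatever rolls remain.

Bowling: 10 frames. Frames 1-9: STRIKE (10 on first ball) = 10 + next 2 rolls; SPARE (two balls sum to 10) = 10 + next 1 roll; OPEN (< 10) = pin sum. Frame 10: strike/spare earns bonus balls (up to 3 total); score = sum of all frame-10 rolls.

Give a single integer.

Frame 1: OPEN (7+0=7). Cumulative: 7
Frame 2: SPARE (9+1=10). 10 + next roll (10) = 20. Cumulative: 27
Frame 3: STRIKE. 10 + next two rolls (9+0) = 19. Cumulative: 46
Frame 4: OPEN (9+0=9). Cumulative: 55
Frame 5: STRIKE. 10 + next two rolls (10+7) = 27. Cumulative: 82
Frame 6: STRIKE. 10 + next two rolls (7+2) = 19. Cumulative: 101
Frame 7: OPEN (7+2=9). Cumulative: 110
Frame 8: OPEN (7+2=9). Cumulative: 119

Answer: 19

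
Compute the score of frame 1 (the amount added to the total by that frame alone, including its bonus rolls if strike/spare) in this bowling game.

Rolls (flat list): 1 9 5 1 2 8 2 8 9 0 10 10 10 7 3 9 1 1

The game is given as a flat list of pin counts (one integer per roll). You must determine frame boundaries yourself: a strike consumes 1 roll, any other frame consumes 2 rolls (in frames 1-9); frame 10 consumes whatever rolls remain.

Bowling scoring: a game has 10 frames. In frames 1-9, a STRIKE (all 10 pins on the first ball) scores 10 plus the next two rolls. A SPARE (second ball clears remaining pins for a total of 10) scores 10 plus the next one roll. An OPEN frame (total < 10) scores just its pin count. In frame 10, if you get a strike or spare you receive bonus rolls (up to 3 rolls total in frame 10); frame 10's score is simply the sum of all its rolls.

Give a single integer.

Answer: 15

Derivation:
Frame 1: SPARE (1+9=10). 10 + next roll (5) = 15. Cumulative: 15
Frame 2: OPEN (5+1=6). Cumulative: 21
Frame 3: SPARE (2+8=10). 10 + next roll (2) = 12. Cumulative: 33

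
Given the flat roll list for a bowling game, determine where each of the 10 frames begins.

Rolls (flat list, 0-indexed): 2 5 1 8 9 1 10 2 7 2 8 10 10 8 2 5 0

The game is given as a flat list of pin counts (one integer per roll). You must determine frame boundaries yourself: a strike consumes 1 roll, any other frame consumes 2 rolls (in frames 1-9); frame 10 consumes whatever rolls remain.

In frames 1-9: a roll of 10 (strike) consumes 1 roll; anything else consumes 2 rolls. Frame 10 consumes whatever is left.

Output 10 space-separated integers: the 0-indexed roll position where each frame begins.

Answer: 0 2 4 6 7 9 11 12 13 15

Derivation:
Frame 1 starts at roll index 0: rolls=2,5 (sum=7), consumes 2 rolls
Frame 2 starts at roll index 2: rolls=1,8 (sum=9), consumes 2 rolls
Frame 3 starts at roll index 4: rolls=9,1 (sum=10), consumes 2 rolls
Frame 4 starts at roll index 6: roll=10 (strike), consumes 1 roll
Frame 5 starts at roll index 7: rolls=2,7 (sum=9), consumes 2 rolls
Frame 6 starts at roll index 9: rolls=2,8 (sum=10), consumes 2 rolls
Frame 7 starts at roll index 11: roll=10 (strike), consumes 1 roll
Frame 8 starts at roll index 12: roll=10 (strike), consumes 1 roll
Frame 9 starts at roll index 13: rolls=8,2 (sum=10), consumes 2 rolls
Frame 10 starts at roll index 15: 2 remaining rolls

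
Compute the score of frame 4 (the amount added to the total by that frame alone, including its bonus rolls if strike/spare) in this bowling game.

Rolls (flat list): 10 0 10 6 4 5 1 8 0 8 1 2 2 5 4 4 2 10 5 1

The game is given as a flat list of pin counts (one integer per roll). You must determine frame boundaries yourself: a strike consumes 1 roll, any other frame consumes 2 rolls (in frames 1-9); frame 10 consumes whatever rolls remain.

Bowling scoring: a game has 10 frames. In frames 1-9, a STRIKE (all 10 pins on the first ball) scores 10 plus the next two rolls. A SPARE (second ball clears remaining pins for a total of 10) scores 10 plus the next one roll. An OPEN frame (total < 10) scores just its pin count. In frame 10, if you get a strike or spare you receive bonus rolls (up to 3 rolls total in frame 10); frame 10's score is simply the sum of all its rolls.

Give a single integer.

Frame 1: STRIKE. 10 + next two rolls (0+10) = 20. Cumulative: 20
Frame 2: SPARE (0+10=10). 10 + next roll (6) = 16. Cumulative: 36
Frame 3: SPARE (6+4=10). 10 + next roll (5) = 15. Cumulative: 51
Frame 4: OPEN (5+1=6). Cumulative: 57
Frame 5: OPEN (8+0=8). Cumulative: 65
Frame 6: OPEN (8+1=9). Cumulative: 74

Answer: 6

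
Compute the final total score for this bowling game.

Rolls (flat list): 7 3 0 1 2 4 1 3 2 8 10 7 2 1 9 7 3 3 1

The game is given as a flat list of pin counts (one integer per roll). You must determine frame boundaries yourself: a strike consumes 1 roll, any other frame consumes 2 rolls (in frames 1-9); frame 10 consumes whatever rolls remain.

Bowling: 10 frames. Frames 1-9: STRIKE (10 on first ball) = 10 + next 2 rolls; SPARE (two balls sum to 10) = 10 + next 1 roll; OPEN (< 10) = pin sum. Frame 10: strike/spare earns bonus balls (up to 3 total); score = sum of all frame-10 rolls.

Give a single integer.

Frame 1: SPARE (7+3=10). 10 + next roll (0) = 10. Cumulative: 10
Frame 2: OPEN (0+1=1). Cumulative: 11
Frame 3: OPEN (2+4=6). Cumulative: 17
Frame 4: OPEN (1+3=4). Cumulative: 21
Frame 5: SPARE (2+8=10). 10 + next roll (10) = 20. Cumulative: 41
Frame 6: STRIKE. 10 + next two rolls (7+2) = 19. Cumulative: 60
Frame 7: OPEN (7+2=9). Cumulative: 69
Frame 8: SPARE (1+9=10). 10 + next roll (7) = 17. Cumulative: 86
Frame 9: SPARE (7+3=10). 10 + next roll (3) = 13. Cumulative: 99
Frame 10: OPEN. Sum of all frame-10 rolls (3+1) = 4. Cumulative: 103

Answer: 103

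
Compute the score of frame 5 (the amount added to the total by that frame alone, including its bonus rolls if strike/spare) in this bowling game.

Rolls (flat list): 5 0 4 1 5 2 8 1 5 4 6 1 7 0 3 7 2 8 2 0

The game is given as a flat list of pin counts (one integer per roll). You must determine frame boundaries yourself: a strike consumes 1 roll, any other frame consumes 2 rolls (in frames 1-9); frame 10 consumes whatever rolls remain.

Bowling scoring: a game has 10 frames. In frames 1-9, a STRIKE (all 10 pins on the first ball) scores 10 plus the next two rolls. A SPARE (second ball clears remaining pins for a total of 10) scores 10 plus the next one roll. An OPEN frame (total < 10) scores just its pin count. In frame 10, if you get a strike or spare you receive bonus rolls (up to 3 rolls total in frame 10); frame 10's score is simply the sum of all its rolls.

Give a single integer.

Answer: 9

Derivation:
Frame 1: OPEN (5+0=5). Cumulative: 5
Frame 2: OPEN (4+1=5). Cumulative: 10
Frame 3: OPEN (5+2=7). Cumulative: 17
Frame 4: OPEN (8+1=9). Cumulative: 26
Frame 5: OPEN (5+4=9). Cumulative: 35
Frame 6: OPEN (6+1=7). Cumulative: 42
Frame 7: OPEN (7+0=7). Cumulative: 49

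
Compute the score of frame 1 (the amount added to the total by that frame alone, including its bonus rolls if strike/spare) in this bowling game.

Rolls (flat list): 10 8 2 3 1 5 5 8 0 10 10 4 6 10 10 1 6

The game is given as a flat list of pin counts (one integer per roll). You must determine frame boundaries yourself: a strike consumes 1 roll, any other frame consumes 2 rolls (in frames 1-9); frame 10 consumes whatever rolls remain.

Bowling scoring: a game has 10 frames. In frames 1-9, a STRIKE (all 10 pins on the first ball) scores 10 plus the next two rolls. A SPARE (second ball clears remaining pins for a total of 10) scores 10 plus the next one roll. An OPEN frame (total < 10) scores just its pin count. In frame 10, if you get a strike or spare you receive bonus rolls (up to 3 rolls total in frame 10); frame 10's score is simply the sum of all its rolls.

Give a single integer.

Frame 1: STRIKE. 10 + next two rolls (8+2) = 20. Cumulative: 20
Frame 2: SPARE (8+2=10). 10 + next roll (3) = 13. Cumulative: 33
Frame 3: OPEN (3+1=4). Cumulative: 37

Answer: 20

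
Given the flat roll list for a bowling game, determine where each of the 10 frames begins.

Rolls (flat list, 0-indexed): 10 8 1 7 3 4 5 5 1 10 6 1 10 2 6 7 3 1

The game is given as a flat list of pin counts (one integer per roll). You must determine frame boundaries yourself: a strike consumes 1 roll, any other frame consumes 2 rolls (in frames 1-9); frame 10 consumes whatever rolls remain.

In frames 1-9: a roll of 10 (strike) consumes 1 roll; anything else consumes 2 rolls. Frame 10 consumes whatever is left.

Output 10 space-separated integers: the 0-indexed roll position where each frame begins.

Frame 1 starts at roll index 0: roll=10 (strike), consumes 1 roll
Frame 2 starts at roll index 1: rolls=8,1 (sum=9), consumes 2 rolls
Frame 3 starts at roll index 3: rolls=7,3 (sum=10), consumes 2 rolls
Frame 4 starts at roll index 5: rolls=4,5 (sum=9), consumes 2 rolls
Frame 5 starts at roll index 7: rolls=5,1 (sum=6), consumes 2 rolls
Frame 6 starts at roll index 9: roll=10 (strike), consumes 1 roll
Frame 7 starts at roll index 10: rolls=6,1 (sum=7), consumes 2 rolls
Frame 8 starts at roll index 12: roll=10 (strike), consumes 1 roll
Frame 9 starts at roll index 13: rolls=2,6 (sum=8), consumes 2 rolls
Frame 10 starts at roll index 15: 3 remaining rolls

Answer: 0 1 3 5 7 9 10 12 13 15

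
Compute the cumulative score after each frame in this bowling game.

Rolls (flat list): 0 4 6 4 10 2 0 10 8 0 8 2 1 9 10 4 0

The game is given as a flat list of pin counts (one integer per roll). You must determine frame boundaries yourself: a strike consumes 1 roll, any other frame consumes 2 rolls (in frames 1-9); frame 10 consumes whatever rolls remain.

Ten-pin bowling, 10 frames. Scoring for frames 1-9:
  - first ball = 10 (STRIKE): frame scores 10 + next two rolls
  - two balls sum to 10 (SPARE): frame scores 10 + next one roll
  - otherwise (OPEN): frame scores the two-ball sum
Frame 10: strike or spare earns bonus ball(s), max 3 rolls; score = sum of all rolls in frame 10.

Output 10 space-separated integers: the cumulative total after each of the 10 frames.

Frame 1: OPEN (0+4=4). Cumulative: 4
Frame 2: SPARE (6+4=10). 10 + next roll (10) = 20. Cumulative: 24
Frame 3: STRIKE. 10 + next two rolls (2+0) = 12. Cumulative: 36
Frame 4: OPEN (2+0=2). Cumulative: 38
Frame 5: STRIKE. 10 + next two rolls (8+0) = 18. Cumulative: 56
Frame 6: OPEN (8+0=8). Cumulative: 64
Frame 7: SPARE (8+2=10). 10 + next roll (1) = 11. Cumulative: 75
Frame 8: SPARE (1+9=10). 10 + next roll (10) = 20. Cumulative: 95
Frame 9: STRIKE. 10 + next two rolls (4+0) = 14. Cumulative: 109
Frame 10: OPEN. Sum of all frame-10 rolls (4+0) = 4. Cumulative: 113

Answer: 4 24 36 38 56 64 75 95 109 113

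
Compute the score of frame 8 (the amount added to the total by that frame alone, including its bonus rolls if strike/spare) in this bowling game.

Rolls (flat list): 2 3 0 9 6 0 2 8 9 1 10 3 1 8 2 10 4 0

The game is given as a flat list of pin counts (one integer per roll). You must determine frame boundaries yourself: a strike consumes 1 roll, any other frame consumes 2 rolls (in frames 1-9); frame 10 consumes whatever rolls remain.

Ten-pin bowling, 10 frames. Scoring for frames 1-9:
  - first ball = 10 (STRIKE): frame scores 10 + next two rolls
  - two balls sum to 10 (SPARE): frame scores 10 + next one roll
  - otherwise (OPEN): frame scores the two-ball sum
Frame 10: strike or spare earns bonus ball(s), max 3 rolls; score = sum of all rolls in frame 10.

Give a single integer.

Frame 1: OPEN (2+3=5). Cumulative: 5
Frame 2: OPEN (0+9=9). Cumulative: 14
Frame 3: OPEN (6+0=6). Cumulative: 20
Frame 4: SPARE (2+8=10). 10 + next roll (9) = 19. Cumulative: 39
Frame 5: SPARE (9+1=10). 10 + next roll (10) = 20. Cumulative: 59
Frame 6: STRIKE. 10 + next two rolls (3+1) = 14. Cumulative: 73
Frame 7: OPEN (3+1=4). Cumulative: 77
Frame 8: SPARE (8+2=10). 10 + next roll (10) = 20. Cumulative: 97
Frame 9: STRIKE. 10 + next two rolls (4+0) = 14. Cumulative: 111
Frame 10: OPEN. Sum of all frame-10 rolls (4+0) = 4. Cumulative: 115

Answer: 20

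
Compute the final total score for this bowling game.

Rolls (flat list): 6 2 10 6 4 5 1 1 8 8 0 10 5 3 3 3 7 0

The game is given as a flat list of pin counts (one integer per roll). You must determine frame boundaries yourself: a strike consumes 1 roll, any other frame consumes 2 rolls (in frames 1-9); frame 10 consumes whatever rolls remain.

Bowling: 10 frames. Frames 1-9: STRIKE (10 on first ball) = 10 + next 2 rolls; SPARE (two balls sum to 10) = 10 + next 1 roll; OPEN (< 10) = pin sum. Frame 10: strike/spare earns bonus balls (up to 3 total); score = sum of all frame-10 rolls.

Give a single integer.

Answer: 105

Derivation:
Frame 1: OPEN (6+2=8). Cumulative: 8
Frame 2: STRIKE. 10 + next two rolls (6+4) = 20. Cumulative: 28
Frame 3: SPARE (6+4=10). 10 + next roll (5) = 15. Cumulative: 43
Frame 4: OPEN (5+1=6). Cumulative: 49
Frame 5: OPEN (1+8=9). Cumulative: 58
Frame 6: OPEN (8+0=8). Cumulative: 66
Frame 7: STRIKE. 10 + next two rolls (5+3) = 18. Cumulative: 84
Frame 8: OPEN (5+3=8). Cumulative: 92
Frame 9: OPEN (3+3=6). Cumulative: 98
Frame 10: OPEN. Sum of all frame-10 rolls (7+0) = 7. Cumulative: 105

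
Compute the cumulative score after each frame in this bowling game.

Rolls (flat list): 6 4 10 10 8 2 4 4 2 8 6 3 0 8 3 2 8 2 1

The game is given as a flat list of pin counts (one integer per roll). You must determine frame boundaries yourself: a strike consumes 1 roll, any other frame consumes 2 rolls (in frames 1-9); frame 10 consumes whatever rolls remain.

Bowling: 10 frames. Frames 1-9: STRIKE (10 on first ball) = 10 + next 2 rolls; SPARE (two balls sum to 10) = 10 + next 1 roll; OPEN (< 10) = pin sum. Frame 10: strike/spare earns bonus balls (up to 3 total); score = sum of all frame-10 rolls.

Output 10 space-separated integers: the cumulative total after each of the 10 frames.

Answer: 20 48 68 82 90 106 115 123 128 139

Derivation:
Frame 1: SPARE (6+4=10). 10 + next roll (10) = 20. Cumulative: 20
Frame 2: STRIKE. 10 + next two rolls (10+8) = 28. Cumulative: 48
Frame 3: STRIKE. 10 + next two rolls (8+2) = 20. Cumulative: 68
Frame 4: SPARE (8+2=10). 10 + next roll (4) = 14. Cumulative: 82
Frame 5: OPEN (4+4=8). Cumulative: 90
Frame 6: SPARE (2+8=10). 10 + next roll (6) = 16. Cumulative: 106
Frame 7: OPEN (6+3=9). Cumulative: 115
Frame 8: OPEN (0+8=8). Cumulative: 123
Frame 9: OPEN (3+2=5). Cumulative: 128
Frame 10: SPARE. Sum of all frame-10 rolls (8+2+1) = 11. Cumulative: 139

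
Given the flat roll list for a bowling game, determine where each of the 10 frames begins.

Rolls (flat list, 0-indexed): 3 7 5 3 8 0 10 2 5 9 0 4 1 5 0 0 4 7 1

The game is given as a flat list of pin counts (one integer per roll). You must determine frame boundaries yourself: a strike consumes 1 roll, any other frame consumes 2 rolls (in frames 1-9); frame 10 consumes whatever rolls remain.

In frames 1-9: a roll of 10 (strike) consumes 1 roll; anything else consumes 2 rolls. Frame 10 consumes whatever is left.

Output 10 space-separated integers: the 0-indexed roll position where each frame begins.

Answer: 0 2 4 6 7 9 11 13 15 17

Derivation:
Frame 1 starts at roll index 0: rolls=3,7 (sum=10), consumes 2 rolls
Frame 2 starts at roll index 2: rolls=5,3 (sum=8), consumes 2 rolls
Frame 3 starts at roll index 4: rolls=8,0 (sum=8), consumes 2 rolls
Frame 4 starts at roll index 6: roll=10 (strike), consumes 1 roll
Frame 5 starts at roll index 7: rolls=2,5 (sum=7), consumes 2 rolls
Frame 6 starts at roll index 9: rolls=9,0 (sum=9), consumes 2 rolls
Frame 7 starts at roll index 11: rolls=4,1 (sum=5), consumes 2 rolls
Frame 8 starts at roll index 13: rolls=5,0 (sum=5), consumes 2 rolls
Frame 9 starts at roll index 15: rolls=0,4 (sum=4), consumes 2 rolls
Frame 10 starts at roll index 17: 2 remaining rolls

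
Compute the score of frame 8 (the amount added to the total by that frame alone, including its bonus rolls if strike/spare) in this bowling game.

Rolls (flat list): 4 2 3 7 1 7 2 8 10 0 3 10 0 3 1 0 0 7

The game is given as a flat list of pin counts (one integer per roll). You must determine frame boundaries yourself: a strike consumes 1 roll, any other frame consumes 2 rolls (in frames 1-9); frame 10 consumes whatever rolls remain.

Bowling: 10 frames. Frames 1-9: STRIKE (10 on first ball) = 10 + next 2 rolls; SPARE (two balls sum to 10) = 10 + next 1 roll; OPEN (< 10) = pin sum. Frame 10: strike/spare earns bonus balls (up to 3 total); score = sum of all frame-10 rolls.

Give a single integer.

Answer: 3

Derivation:
Frame 1: OPEN (4+2=6). Cumulative: 6
Frame 2: SPARE (3+7=10). 10 + next roll (1) = 11. Cumulative: 17
Frame 3: OPEN (1+7=8). Cumulative: 25
Frame 4: SPARE (2+8=10). 10 + next roll (10) = 20. Cumulative: 45
Frame 5: STRIKE. 10 + next two rolls (0+3) = 13. Cumulative: 58
Frame 6: OPEN (0+3=3). Cumulative: 61
Frame 7: STRIKE. 10 + next two rolls (0+3) = 13. Cumulative: 74
Frame 8: OPEN (0+3=3). Cumulative: 77
Frame 9: OPEN (1+0=1). Cumulative: 78
Frame 10: OPEN. Sum of all frame-10 rolls (0+7) = 7. Cumulative: 85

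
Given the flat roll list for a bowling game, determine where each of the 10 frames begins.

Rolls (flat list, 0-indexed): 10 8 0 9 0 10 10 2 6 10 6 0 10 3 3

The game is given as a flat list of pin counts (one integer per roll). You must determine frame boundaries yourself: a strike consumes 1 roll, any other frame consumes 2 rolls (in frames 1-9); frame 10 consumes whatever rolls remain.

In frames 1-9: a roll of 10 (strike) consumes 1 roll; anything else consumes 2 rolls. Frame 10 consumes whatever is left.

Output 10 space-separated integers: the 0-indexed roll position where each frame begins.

Answer: 0 1 3 5 6 7 9 10 12 13

Derivation:
Frame 1 starts at roll index 0: roll=10 (strike), consumes 1 roll
Frame 2 starts at roll index 1: rolls=8,0 (sum=8), consumes 2 rolls
Frame 3 starts at roll index 3: rolls=9,0 (sum=9), consumes 2 rolls
Frame 4 starts at roll index 5: roll=10 (strike), consumes 1 roll
Frame 5 starts at roll index 6: roll=10 (strike), consumes 1 roll
Frame 6 starts at roll index 7: rolls=2,6 (sum=8), consumes 2 rolls
Frame 7 starts at roll index 9: roll=10 (strike), consumes 1 roll
Frame 8 starts at roll index 10: rolls=6,0 (sum=6), consumes 2 rolls
Frame 9 starts at roll index 12: roll=10 (strike), consumes 1 roll
Frame 10 starts at roll index 13: 2 remaining rolls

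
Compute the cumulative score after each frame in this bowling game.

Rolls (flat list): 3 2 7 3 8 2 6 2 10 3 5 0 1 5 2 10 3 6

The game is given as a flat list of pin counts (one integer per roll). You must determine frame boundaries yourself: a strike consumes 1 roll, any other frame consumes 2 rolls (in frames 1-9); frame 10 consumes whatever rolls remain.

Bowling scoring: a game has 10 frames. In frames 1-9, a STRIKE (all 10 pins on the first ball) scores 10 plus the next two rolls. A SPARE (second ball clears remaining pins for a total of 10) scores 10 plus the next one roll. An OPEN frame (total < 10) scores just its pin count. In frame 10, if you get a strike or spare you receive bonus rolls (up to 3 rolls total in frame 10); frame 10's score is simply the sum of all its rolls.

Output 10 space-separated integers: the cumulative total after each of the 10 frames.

Answer: 5 23 39 47 65 73 74 81 100 109

Derivation:
Frame 1: OPEN (3+2=5). Cumulative: 5
Frame 2: SPARE (7+3=10). 10 + next roll (8) = 18. Cumulative: 23
Frame 3: SPARE (8+2=10). 10 + next roll (6) = 16. Cumulative: 39
Frame 4: OPEN (6+2=8). Cumulative: 47
Frame 5: STRIKE. 10 + next two rolls (3+5) = 18. Cumulative: 65
Frame 6: OPEN (3+5=8). Cumulative: 73
Frame 7: OPEN (0+1=1). Cumulative: 74
Frame 8: OPEN (5+2=7). Cumulative: 81
Frame 9: STRIKE. 10 + next two rolls (3+6) = 19. Cumulative: 100
Frame 10: OPEN. Sum of all frame-10 rolls (3+6) = 9. Cumulative: 109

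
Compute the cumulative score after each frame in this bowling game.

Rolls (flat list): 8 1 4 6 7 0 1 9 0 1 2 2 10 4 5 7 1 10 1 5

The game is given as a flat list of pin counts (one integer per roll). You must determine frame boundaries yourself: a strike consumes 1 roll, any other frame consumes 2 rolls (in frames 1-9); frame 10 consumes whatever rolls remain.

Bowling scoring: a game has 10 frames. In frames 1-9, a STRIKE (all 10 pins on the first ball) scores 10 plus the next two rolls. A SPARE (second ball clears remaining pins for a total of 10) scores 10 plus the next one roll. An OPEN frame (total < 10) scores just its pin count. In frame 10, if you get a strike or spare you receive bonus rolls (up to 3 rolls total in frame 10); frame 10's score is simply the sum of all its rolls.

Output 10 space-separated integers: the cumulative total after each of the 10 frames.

Frame 1: OPEN (8+1=9). Cumulative: 9
Frame 2: SPARE (4+6=10). 10 + next roll (7) = 17. Cumulative: 26
Frame 3: OPEN (7+0=7). Cumulative: 33
Frame 4: SPARE (1+9=10). 10 + next roll (0) = 10. Cumulative: 43
Frame 5: OPEN (0+1=1). Cumulative: 44
Frame 6: OPEN (2+2=4). Cumulative: 48
Frame 7: STRIKE. 10 + next two rolls (4+5) = 19. Cumulative: 67
Frame 8: OPEN (4+5=9). Cumulative: 76
Frame 9: OPEN (7+1=8). Cumulative: 84
Frame 10: STRIKE. Sum of all frame-10 rolls (10+1+5) = 16. Cumulative: 100

Answer: 9 26 33 43 44 48 67 76 84 100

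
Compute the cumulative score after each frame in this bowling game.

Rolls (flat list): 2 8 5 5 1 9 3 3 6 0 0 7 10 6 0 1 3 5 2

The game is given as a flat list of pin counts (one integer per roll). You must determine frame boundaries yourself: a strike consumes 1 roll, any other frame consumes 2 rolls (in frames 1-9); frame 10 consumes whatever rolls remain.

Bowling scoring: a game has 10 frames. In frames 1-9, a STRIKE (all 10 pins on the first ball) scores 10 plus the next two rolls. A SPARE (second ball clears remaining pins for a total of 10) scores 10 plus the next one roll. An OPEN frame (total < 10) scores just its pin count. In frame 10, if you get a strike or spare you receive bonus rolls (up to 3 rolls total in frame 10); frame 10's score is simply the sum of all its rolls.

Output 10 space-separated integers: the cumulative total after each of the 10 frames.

Frame 1: SPARE (2+8=10). 10 + next roll (5) = 15. Cumulative: 15
Frame 2: SPARE (5+5=10). 10 + next roll (1) = 11. Cumulative: 26
Frame 3: SPARE (1+9=10). 10 + next roll (3) = 13. Cumulative: 39
Frame 4: OPEN (3+3=6). Cumulative: 45
Frame 5: OPEN (6+0=6). Cumulative: 51
Frame 6: OPEN (0+7=7). Cumulative: 58
Frame 7: STRIKE. 10 + next two rolls (6+0) = 16. Cumulative: 74
Frame 8: OPEN (6+0=6). Cumulative: 80
Frame 9: OPEN (1+3=4). Cumulative: 84
Frame 10: OPEN. Sum of all frame-10 rolls (5+2) = 7. Cumulative: 91

Answer: 15 26 39 45 51 58 74 80 84 91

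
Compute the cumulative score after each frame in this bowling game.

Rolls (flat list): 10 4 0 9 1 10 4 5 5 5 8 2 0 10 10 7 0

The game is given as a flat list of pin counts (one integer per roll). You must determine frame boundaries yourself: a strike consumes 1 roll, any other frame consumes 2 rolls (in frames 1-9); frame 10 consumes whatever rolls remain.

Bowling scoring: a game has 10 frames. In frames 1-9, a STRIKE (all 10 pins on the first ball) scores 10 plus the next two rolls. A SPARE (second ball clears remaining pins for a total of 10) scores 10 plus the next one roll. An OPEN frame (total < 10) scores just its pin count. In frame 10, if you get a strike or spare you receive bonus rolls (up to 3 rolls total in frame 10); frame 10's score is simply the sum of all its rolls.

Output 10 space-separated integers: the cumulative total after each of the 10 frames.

Frame 1: STRIKE. 10 + next two rolls (4+0) = 14. Cumulative: 14
Frame 2: OPEN (4+0=4). Cumulative: 18
Frame 3: SPARE (9+1=10). 10 + next roll (10) = 20. Cumulative: 38
Frame 4: STRIKE. 10 + next two rolls (4+5) = 19. Cumulative: 57
Frame 5: OPEN (4+5=9). Cumulative: 66
Frame 6: SPARE (5+5=10). 10 + next roll (8) = 18. Cumulative: 84
Frame 7: SPARE (8+2=10). 10 + next roll (0) = 10. Cumulative: 94
Frame 8: SPARE (0+10=10). 10 + next roll (10) = 20. Cumulative: 114
Frame 9: STRIKE. 10 + next two rolls (7+0) = 17. Cumulative: 131
Frame 10: OPEN. Sum of all frame-10 rolls (7+0) = 7. Cumulative: 138

Answer: 14 18 38 57 66 84 94 114 131 138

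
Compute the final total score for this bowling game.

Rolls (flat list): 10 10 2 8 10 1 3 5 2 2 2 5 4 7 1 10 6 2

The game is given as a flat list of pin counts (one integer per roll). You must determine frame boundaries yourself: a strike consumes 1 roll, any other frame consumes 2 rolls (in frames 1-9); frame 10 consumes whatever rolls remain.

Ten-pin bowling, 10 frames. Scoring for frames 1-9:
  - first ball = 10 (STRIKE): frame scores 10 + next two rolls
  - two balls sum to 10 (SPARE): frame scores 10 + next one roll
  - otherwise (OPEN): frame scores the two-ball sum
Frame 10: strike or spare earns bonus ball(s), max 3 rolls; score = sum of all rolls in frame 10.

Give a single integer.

Frame 1: STRIKE. 10 + next two rolls (10+2) = 22. Cumulative: 22
Frame 2: STRIKE. 10 + next two rolls (2+8) = 20. Cumulative: 42
Frame 3: SPARE (2+8=10). 10 + next roll (10) = 20. Cumulative: 62
Frame 4: STRIKE. 10 + next two rolls (1+3) = 14. Cumulative: 76
Frame 5: OPEN (1+3=4). Cumulative: 80
Frame 6: OPEN (5+2=7). Cumulative: 87
Frame 7: OPEN (2+2=4). Cumulative: 91
Frame 8: OPEN (5+4=9). Cumulative: 100
Frame 9: OPEN (7+1=8). Cumulative: 108
Frame 10: STRIKE. Sum of all frame-10 rolls (10+6+2) = 18. Cumulative: 126

Answer: 126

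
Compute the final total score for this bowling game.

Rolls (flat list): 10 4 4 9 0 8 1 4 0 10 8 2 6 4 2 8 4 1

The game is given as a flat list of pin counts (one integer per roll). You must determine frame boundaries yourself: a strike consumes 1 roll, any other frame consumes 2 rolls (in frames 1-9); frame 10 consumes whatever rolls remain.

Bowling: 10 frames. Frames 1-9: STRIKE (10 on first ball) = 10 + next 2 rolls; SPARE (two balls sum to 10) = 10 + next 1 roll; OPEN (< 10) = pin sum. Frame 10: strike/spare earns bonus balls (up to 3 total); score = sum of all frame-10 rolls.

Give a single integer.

Frame 1: STRIKE. 10 + next two rolls (4+4) = 18. Cumulative: 18
Frame 2: OPEN (4+4=8). Cumulative: 26
Frame 3: OPEN (9+0=9). Cumulative: 35
Frame 4: OPEN (8+1=9). Cumulative: 44
Frame 5: OPEN (4+0=4). Cumulative: 48
Frame 6: STRIKE. 10 + next two rolls (8+2) = 20. Cumulative: 68
Frame 7: SPARE (8+2=10). 10 + next roll (6) = 16. Cumulative: 84
Frame 8: SPARE (6+4=10). 10 + next roll (2) = 12. Cumulative: 96
Frame 9: SPARE (2+8=10). 10 + next roll (4) = 14. Cumulative: 110
Frame 10: OPEN. Sum of all frame-10 rolls (4+1) = 5. Cumulative: 115

Answer: 115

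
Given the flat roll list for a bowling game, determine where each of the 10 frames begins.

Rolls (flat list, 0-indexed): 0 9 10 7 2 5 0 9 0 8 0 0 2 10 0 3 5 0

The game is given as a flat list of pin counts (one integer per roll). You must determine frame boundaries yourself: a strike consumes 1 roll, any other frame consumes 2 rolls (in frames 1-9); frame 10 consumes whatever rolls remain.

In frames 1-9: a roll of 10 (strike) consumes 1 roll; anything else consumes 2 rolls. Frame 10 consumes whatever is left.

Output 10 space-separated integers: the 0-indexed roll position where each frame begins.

Answer: 0 2 3 5 7 9 11 13 14 16

Derivation:
Frame 1 starts at roll index 0: rolls=0,9 (sum=9), consumes 2 rolls
Frame 2 starts at roll index 2: roll=10 (strike), consumes 1 roll
Frame 3 starts at roll index 3: rolls=7,2 (sum=9), consumes 2 rolls
Frame 4 starts at roll index 5: rolls=5,0 (sum=5), consumes 2 rolls
Frame 5 starts at roll index 7: rolls=9,0 (sum=9), consumes 2 rolls
Frame 6 starts at roll index 9: rolls=8,0 (sum=8), consumes 2 rolls
Frame 7 starts at roll index 11: rolls=0,2 (sum=2), consumes 2 rolls
Frame 8 starts at roll index 13: roll=10 (strike), consumes 1 roll
Frame 9 starts at roll index 14: rolls=0,3 (sum=3), consumes 2 rolls
Frame 10 starts at roll index 16: 2 remaining rolls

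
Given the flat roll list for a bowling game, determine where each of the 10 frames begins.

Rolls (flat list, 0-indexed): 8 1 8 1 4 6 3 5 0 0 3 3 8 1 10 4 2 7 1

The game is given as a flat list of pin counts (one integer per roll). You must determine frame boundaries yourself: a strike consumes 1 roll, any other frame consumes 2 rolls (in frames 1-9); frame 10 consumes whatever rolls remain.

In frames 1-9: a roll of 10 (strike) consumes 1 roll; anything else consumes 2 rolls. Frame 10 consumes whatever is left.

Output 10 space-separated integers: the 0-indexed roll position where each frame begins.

Answer: 0 2 4 6 8 10 12 14 15 17

Derivation:
Frame 1 starts at roll index 0: rolls=8,1 (sum=9), consumes 2 rolls
Frame 2 starts at roll index 2: rolls=8,1 (sum=9), consumes 2 rolls
Frame 3 starts at roll index 4: rolls=4,6 (sum=10), consumes 2 rolls
Frame 4 starts at roll index 6: rolls=3,5 (sum=8), consumes 2 rolls
Frame 5 starts at roll index 8: rolls=0,0 (sum=0), consumes 2 rolls
Frame 6 starts at roll index 10: rolls=3,3 (sum=6), consumes 2 rolls
Frame 7 starts at roll index 12: rolls=8,1 (sum=9), consumes 2 rolls
Frame 8 starts at roll index 14: roll=10 (strike), consumes 1 roll
Frame 9 starts at roll index 15: rolls=4,2 (sum=6), consumes 2 rolls
Frame 10 starts at roll index 17: 2 remaining rolls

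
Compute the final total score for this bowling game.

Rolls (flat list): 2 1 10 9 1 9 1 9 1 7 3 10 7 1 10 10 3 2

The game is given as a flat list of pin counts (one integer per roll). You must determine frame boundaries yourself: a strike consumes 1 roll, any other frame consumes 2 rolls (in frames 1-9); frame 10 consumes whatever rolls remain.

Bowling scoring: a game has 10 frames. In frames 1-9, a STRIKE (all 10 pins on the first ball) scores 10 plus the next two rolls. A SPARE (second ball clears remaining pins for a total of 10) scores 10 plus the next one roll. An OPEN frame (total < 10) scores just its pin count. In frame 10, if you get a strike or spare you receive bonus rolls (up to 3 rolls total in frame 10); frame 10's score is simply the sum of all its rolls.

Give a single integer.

Frame 1: OPEN (2+1=3). Cumulative: 3
Frame 2: STRIKE. 10 + next two rolls (9+1) = 20. Cumulative: 23
Frame 3: SPARE (9+1=10). 10 + next roll (9) = 19. Cumulative: 42
Frame 4: SPARE (9+1=10). 10 + next roll (9) = 19. Cumulative: 61
Frame 5: SPARE (9+1=10). 10 + next roll (7) = 17. Cumulative: 78
Frame 6: SPARE (7+3=10). 10 + next roll (10) = 20. Cumulative: 98
Frame 7: STRIKE. 10 + next two rolls (7+1) = 18. Cumulative: 116
Frame 8: OPEN (7+1=8). Cumulative: 124
Frame 9: STRIKE. 10 + next two rolls (10+3) = 23. Cumulative: 147
Frame 10: STRIKE. Sum of all frame-10 rolls (10+3+2) = 15. Cumulative: 162

Answer: 162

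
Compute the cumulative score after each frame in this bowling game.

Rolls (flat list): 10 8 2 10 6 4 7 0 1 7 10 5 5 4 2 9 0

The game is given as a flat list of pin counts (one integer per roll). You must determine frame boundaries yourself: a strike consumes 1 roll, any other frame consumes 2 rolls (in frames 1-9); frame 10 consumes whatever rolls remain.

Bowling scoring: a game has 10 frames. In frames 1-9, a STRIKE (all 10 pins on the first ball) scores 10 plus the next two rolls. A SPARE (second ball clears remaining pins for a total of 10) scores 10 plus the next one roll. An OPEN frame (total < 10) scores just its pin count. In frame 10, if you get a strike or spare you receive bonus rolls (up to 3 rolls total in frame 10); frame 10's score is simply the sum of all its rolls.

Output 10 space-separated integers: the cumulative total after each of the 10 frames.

Answer: 20 40 60 77 84 92 112 126 132 141

Derivation:
Frame 1: STRIKE. 10 + next two rolls (8+2) = 20. Cumulative: 20
Frame 2: SPARE (8+2=10). 10 + next roll (10) = 20. Cumulative: 40
Frame 3: STRIKE. 10 + next two rolls (6+4) = 20. Cumulative: 60
Frame 4: SPARE (6+4=10). 10 + next roll (7) = 17. Cumulative: 77
Frame 5: OPEN (7+0=7). Cumulative: 84
Frame 6: OPEN (1+7=8). Cumulative: 92
Frame 7: STRIKE. 10 + next two rolls (5+5) = 20. Cumulative: 112
Frame 8: SPARE (5+5=10). 10 + next roll (4) = 14. Cumulative: 126
Frame 9: OPEN (4+2=6). Cumulative: 132
Frame 10: OPEN. Sum of all frame-10 rolls (9+0) = 9. Cumulative: 141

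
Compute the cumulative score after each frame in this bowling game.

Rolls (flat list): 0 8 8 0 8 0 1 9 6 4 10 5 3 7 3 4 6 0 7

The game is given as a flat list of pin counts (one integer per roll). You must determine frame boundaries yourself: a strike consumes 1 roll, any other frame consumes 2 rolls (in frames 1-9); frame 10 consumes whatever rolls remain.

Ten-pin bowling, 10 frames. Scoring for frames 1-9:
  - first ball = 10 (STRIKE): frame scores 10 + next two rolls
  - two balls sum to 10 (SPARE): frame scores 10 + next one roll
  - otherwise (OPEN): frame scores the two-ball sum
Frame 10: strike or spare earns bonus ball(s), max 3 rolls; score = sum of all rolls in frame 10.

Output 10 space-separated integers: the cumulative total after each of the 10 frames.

Frame 1: OPEN (0+8=8). Cumulative: 8
Frame 2: OPEN (8+0=8). Cumulative: 16
Frame 3: OPEN (8+0=8). Cumulative: 24
Frame 4: SPARE (1+9=10). 10 + next roll (6) = 16. Cumulative: 40
Frame 5: SPARE (6+4=10). 10 + next roll (10) = 20. Cumulative: 60
Frame 6: STRIKE. 10 + next two rolls (5+3) = 18. Cumulative: 78
Frame 7: OPEN (5+3=8). Cumulative: 86
Frame 8: SPARE (7+3=10). 10 + next roll (4) = 14. Cumulative: 100
Frame 9: SPARE (4+6=10). 10 + next roll (0) = 10. Cumulative: 110
Frame 10: OPEN. Sum of all frame-10 rolls (0+7) = 7. Cumulative: 117

Answer: 8 16 24 40 60 78 86 100 110 117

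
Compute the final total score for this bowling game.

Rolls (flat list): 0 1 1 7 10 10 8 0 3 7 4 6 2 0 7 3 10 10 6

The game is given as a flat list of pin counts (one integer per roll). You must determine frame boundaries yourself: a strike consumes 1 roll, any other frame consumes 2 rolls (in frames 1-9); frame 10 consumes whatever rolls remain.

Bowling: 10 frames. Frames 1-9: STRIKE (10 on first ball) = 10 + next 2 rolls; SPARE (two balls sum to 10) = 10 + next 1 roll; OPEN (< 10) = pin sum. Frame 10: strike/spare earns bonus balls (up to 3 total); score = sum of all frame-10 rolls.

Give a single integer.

Answer: 137

Derivation:
Frame 1: OPEN (0+1=1). Cumulative: 1
Frame 2: OPEN (1+7=8). Cumulative: 9
Frame 3: STRIKE. 10 + next two rolls (10+8) = 28. Cumulative: 37
Frame 4: STRIKE. 10 + next two rolls (8+0) = 18. Cumulative: 55
Frame 5: OPEN (8+0=8). Cumulative: 63
Frame 6: SPARE (3+7=10). 10 + next roll (4) = 14. Cumulative: 77
Frame 7: SPARE (4+6=10). 10 + next roll (2) = 12. Cumulative: 89
Frame 8: OPEN (2+0=2). Cumulative: 91
Frame 9: SPARE (7+3=10). 10 + next roll (10) = 20. Cumulative: 111
Frame 10: STRIKE. Sum of all frame-10 rolls (10+10+6) = 26. Cumulative: 137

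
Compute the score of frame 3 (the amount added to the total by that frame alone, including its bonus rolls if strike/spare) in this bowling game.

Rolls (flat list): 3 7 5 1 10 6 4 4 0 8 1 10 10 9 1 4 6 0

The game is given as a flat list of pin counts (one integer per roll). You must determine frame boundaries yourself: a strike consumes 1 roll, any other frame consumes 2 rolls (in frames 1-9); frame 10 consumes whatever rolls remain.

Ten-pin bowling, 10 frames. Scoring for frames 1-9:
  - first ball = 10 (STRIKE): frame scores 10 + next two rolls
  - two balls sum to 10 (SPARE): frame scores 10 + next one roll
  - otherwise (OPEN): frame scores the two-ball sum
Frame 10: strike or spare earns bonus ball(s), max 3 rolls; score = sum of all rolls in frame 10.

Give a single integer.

Answer: 20

Derivation:
Frame 1: SPARE (3+7=10). 10 + next roll (5) = 15. Cumulative: 15
Frame 2: OPEN (5+1=6). Cumulative: 21
Frame 3: STRIKE. 10 + next two rolls (6+4) = 20. Cumulative: 41
Frame 4: SPARE (6+4=10). 10 + next roll (4) = 14. Cumulative: 55
Frame 5: OPEN (4+0=4). Cumulative: 59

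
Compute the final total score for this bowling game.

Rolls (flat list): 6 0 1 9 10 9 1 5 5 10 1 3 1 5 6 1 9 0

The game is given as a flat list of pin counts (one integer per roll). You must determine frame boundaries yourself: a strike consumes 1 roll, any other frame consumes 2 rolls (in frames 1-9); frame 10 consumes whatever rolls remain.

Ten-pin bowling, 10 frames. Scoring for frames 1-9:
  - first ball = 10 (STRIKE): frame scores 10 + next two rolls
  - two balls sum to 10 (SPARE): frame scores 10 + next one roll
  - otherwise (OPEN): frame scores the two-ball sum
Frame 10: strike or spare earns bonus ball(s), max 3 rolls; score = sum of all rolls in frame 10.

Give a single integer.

Frame 1: OPEN (6+0=6). Cumulative: 6
Frame 2: SPARE (1+9=10). 10 + next roll (10) = 20. Cumulative: 26
Frame 3: STRIKE. 10 + next two rolls (9+1) = 20. Cumulative: 46
Frame 4: SPARE (9+1=10). 10 + next roll (5) = 15. Cumulative: 61
Frame 5: SPARE (5+5=10). 10 + next roll (10) = 20. Cumulative: 81
Frame 6: STRIKE. 10 + next two rolls (1+3) = 14. Cumulative: 95
Frame 7: OPEN (1+3=4). Cumulative: 99
Frame 8: OPEN (1+5=6). Cumulative: 105
Frame 9: OPEN (6+1=7). Cumulative: 112
Frame 10: OPEN. Sum of all frame-10 rolls (9+0) = 9. Cumulative: 121

Answer: 121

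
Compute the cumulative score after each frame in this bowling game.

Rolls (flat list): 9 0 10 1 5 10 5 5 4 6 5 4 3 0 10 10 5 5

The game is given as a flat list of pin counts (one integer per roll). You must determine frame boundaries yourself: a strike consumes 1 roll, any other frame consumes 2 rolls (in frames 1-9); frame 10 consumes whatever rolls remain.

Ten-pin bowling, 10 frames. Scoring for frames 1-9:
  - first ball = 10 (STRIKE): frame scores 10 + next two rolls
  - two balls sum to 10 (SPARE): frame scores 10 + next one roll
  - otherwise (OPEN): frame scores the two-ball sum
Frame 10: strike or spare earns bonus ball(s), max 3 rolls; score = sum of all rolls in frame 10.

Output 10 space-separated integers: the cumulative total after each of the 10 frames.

Frame 1: OPEN (9+0=9). Cumulative: 9
Frame 2: STRIKE. 10 + next two rolls (1+5) = 16. Cumulative: 25
Frame 3: OPEN (1+5=6). Cumulative: 31
Frame 4: STRIKE. 10 + next two rolls (5+5) = 20. Cumulative: 51
Frame 5: SPARE (5+5=10). 10 + next roll (4) = 14. Cumulative: 65
Frame 6: SPARE (4+6=10). 10 + next roll (5) = 15. Cumulative: 80
Frame 7: OPEN (5+4=9). Cumulative: 89
Frame 8: OPEN (3+0=3). Cumulative: 92
Frame 9: STRIKE. 10 + next two rolls (10+5) = 25. Cumulative: 117
Frame 10: STRIKE. Sum of all frame-10 rolls (10+5+5) = 20. Cumulative: 137

Answer: 9 25 31 51 65 80 89 92 117 137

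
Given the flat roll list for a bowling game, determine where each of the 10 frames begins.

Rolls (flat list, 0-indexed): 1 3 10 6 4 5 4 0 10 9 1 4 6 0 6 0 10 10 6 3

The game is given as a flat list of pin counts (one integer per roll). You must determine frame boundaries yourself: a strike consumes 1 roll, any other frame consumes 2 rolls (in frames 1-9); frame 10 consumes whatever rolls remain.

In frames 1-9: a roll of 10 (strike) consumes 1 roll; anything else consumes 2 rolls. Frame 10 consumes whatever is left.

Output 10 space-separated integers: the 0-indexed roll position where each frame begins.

Frame 1 starts at roll index 0: rolls=1,3 (sum=4), consumes 2 rolls
Frame 2 starts at roll index 2: roll=10 (strike), consumes 1 roll
Frame 3 starts at roll index 3: rolls=6,4 (sum=10), consumes 2 rolls
Frame 4 starts at roll index 5: rolls=5,4 (sum=9), consumes 2 rolls
Frame 5 starts at roll index 7: rolls=0,10 (sum=10), consumes 2 rolls
Frame 6 starts at roll index 9: rolls=9,1 (sum=10), consumes 2 rolls
Frame 7 starts at roll index 11: rolls=4,6 (sum=10), consumes 2 rolls
Frame 8 starts at roll index 13: rolls=0,6 (sum=6), consumes 2 rolls
Frame 9 starts at roll index 15: rolls=0,10 (sum=10), consumes 2 rolls
Frame 10 starts at roll index 17: 3 remaining rolls

Answer: 0 2 3 5 7 9 11 13 15 17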